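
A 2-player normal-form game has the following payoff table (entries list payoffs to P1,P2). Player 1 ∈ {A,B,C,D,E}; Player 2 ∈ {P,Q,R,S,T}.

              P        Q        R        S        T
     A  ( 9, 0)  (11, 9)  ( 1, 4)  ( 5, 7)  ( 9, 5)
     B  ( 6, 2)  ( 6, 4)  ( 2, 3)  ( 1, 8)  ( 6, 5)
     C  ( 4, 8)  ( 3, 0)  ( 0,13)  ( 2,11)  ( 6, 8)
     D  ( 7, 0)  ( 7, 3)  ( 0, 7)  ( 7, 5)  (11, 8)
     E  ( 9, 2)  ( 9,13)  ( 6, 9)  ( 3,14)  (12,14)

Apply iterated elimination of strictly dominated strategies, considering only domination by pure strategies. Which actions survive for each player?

P1 drop B (E beats it: P:9>6 Q:9>6 R:6>2 S:3>1 T:12>6)
P1 drop C (A beats it: P:9>4 Q:11>3 R:1>0 S:5>2 T:9>6)
P2 drop P (Q beats it: A:9>0 D:3>0 E:13>2)
P2 drop R (T beats it: A:5>4 D:8>7 E:14>9)
P1→{A,D,E} P2→{Q,S,T}

Remaining: P1:{A,D,E} P2:{Q,S,T}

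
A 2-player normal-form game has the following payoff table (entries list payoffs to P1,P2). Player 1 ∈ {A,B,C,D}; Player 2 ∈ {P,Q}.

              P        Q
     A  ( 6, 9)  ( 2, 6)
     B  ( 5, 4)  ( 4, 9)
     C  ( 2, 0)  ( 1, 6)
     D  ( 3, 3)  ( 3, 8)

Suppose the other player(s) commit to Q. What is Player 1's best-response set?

u_1(A vs Q) = 2
u_1(B vs Q) = 4
u_1(C vs Q) = 1
u_1(D vs Q) = 3
max payoff 4 at {B}

BR_1 = {B}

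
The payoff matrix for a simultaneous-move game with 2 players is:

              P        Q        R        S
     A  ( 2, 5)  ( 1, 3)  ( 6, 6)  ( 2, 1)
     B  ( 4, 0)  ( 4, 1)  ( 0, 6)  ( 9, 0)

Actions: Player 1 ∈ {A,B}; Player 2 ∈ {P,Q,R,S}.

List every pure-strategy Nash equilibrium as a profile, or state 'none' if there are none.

(A,P): not NE [P1→B gives 4>2; P2→R gives 6>5]
(A,Q): not NE [P1→B gives 4>1; P2→R gives 6>3]
(A,R): NE
(A,S): not NE [P1→B gives 9>2; P2→R gives 6>1]
(B,P): not NE [P2→R gives 6>0]
(B,Q): not NE [P2→R gives 6>1]
(B,R): not NE [P1→A gives 6>0]
(B,S): not NE [P2→R gives 6>0]

PSNE = {(A,R)}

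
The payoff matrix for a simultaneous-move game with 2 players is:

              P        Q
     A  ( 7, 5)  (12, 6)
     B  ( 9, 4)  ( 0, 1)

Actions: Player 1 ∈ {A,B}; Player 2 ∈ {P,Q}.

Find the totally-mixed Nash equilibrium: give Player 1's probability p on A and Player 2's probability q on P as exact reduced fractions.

P1 indiff ⇒ q·7+(1-q)·12 = q·9+(1-q)·0 ⇒ q(-2) = (1-q)(-12) ⇒ q = 6/7
P2 indiff ⇒ p·5+(1-p)·4 = p·6+(1-p)·1 ⇒ p(-1) = (1-p)(-3) ⇒ p = 3/4

p=3/4, q=6/7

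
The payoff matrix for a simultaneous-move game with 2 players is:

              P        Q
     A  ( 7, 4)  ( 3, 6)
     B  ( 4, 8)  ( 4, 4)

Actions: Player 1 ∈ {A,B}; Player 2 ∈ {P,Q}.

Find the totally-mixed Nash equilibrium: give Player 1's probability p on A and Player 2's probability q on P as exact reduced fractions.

P1 indiff ⇒ q·7+(1-q)·3 = q·4+(1-q)·4 ⇒ q(3) = (1-q)(1) ⇒ q = 1/4
P2 indiff ⇒ p·4+(1-p)·8 = p·6+(1-p)·4 ⇒ p(-2) = (1-p)(-4) ⇒ p = 2/3

p=2/3, q=1/4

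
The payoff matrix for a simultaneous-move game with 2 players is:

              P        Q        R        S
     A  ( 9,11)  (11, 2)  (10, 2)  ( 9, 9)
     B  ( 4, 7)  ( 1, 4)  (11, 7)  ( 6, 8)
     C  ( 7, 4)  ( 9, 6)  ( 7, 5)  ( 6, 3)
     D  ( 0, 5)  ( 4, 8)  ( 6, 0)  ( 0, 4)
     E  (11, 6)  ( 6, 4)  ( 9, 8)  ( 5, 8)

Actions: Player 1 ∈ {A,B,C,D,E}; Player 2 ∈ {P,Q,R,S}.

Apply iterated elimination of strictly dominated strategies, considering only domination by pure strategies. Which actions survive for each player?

P1 drop C (A beats it: P:9>7 Q:11>9 R:10>7 S:9>6)
P1 drop D (A beats it: P:9>0 Q:11>4 R:10>6 S:9>0)
P2 drop Q (P beats it: A:11>2 B:7>4 E:6>4)
P1→{A,B,E} P2→{P,R,S}

IESDS → P1:{A,B,E} P2:{P,R,S}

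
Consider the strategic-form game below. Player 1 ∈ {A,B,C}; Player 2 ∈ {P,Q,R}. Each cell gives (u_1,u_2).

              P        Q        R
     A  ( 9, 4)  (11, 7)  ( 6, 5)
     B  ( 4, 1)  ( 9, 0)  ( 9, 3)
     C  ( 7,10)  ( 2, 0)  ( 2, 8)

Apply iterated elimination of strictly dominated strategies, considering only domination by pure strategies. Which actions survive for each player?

P1 drop C (A beats it: P:9>7 Q:11>2 R:6>2)
P2 drop P (R beats it: A:5>4 B:3>1)
P1→{A,B} P2→{Q,R}

IESDS → P1:{A,B} P2:{Q,R}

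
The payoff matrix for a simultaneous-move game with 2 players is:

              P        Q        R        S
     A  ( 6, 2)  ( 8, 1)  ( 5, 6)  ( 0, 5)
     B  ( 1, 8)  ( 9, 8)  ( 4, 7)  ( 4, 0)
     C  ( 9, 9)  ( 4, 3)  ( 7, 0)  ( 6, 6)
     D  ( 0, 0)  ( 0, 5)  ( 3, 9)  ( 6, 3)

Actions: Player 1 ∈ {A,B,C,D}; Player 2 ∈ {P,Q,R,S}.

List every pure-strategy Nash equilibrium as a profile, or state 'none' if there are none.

(A,P): not NE [P1→C gives 9>6; P2→R gives 6>2]
(A,Q): not NE [P1→B gives 9>8; P2→R gives 6>1]
(A,R): not NE [P1→C gives 7>5]
(A,S): not NE [P1→D gives 6>0; P2→R gives 6>5]
(B,P): not NE [P1→C gives 9>1]
(B,Q): NE
(B,R): not NE [P1→C gives 7>4; P2→Q gives 8>7]
(B,S): not NE [P1→D gives 6>4; P2→Q gives 8>0]
(C,P): NE
(C,Q): not NE [P1→B gives 9>4; P2→P gives 9>3]
(C,R): not NE [P2→P gives 9>0]
(C,S): not NE [P2→P gives 9>6]
(D,P): not NE [P1→C gives 9>0; P2→R gives 9>0]
(D,Q): not NE [P1→B gives 9>0; P2→R gives 9>5]
(D,R): not NE [P1→C gives 7>3]
(D,S): not NE [P2→R gives 9>3]

PSNE = {(B,Q), (C,P)}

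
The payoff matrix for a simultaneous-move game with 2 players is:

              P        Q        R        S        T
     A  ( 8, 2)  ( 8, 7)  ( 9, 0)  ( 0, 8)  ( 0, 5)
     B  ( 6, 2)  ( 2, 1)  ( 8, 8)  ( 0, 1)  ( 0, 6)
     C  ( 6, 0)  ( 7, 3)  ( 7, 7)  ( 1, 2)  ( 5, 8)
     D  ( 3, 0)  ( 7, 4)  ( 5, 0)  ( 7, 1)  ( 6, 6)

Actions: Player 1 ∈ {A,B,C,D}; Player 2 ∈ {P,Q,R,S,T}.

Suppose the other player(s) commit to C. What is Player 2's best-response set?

P2 best: {T}

u_2(P vs C) = 0
u_2(Q vs C) = 3
u_2(R vs C) = 7
u_2(S vs C) = 2
u_2(T vs C) = 8
max payoff 8 at {T}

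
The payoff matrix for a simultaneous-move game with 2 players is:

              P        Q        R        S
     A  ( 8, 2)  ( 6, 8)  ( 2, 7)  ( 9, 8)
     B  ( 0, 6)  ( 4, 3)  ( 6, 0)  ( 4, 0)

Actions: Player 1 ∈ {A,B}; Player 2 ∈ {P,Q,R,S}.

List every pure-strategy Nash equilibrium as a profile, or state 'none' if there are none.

(A,P): not NE [P2→S gives 8>2]
(A,Q): NE
(A,R): not NE [P1→B gives 6>2; P2→S gives 8>7]
(A,S): NE
(B,P): not NE [P1→A gives 8>0]
(B,Q): not NE [P1→A gives 6>4; P2→P gives 6>3]
(B,R): not NE [P2→P gives 6>0]
(B,S): not NE [P1→A gives 9>4; P2→P gives 6>0]

NE set: (A,Q), (A,S)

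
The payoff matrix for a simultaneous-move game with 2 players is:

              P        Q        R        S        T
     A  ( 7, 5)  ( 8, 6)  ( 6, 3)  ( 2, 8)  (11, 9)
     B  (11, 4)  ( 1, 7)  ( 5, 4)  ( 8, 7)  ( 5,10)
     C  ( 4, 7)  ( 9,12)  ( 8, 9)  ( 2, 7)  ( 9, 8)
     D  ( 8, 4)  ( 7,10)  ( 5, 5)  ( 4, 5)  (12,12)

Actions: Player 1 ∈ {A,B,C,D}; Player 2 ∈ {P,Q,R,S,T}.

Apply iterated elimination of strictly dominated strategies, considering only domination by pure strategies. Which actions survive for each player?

Remaining: P1:{A,C,D} P2:{Q,T}

P2 drop P (Q beats it: A:6>5 B:7>4 C:12>7 D:10>4)
P2 drop R (Q beats it: A:6>3 B:7>4 C:12>9 D:10>5)
P2 drop S (T beats it: A:9>8 B:10>7 C:8>7 D:12>5)
P1 drop B (A beats it: Q:8>1 T:11>5)
P1→{A,C,D} P2→{Q,T}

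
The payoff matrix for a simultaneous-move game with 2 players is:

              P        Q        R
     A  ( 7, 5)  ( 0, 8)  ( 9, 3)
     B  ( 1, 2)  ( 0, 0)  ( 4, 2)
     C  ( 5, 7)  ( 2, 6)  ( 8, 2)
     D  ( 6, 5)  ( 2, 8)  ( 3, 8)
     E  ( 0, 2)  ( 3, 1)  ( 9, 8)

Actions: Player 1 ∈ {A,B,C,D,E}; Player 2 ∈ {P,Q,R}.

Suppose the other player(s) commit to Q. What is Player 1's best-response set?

u_1(A vs Q) = 0
u_1(B vs Q) = 0
u_1(C vs Q) = 2
u_1(D vs Q) = 2
u_1(E vs Q) = 3
max payoff 3 at {E}

BR_1 = {E}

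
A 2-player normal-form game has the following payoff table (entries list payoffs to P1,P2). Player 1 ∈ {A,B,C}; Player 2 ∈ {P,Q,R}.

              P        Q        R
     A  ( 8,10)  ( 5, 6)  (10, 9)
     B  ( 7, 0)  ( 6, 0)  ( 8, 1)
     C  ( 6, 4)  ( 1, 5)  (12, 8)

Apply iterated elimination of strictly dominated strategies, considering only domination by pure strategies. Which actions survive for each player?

P2 drop Q (R beats it: A:9>6 B:1>0 C:8>5)
P1 drop B (A beats it: P:8>7 R:10>8)
P1→{A,C} P2→{P,R}

IESDS → P1:{A,C} P2:{P,R}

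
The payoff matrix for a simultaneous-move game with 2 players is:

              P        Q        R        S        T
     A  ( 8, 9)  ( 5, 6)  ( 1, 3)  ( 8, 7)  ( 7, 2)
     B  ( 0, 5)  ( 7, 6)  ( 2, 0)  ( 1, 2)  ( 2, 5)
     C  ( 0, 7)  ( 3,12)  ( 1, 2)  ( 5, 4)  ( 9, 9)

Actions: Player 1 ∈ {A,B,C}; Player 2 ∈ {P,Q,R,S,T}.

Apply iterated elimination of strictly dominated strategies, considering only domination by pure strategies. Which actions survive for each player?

IESDS → P1:{A,B} P2:{P,Q}

P2 drop R (P beats it: A:9>3 B:5>0 C:7>2)
P2 drop S (P beats it: A:9>7 B:5>2 C:7>4)
P2 drop T (Q beats it: A:6>2 B:6>5 C:12>9)
P1 drop C (A beats it: P:8>0 Q:5>3)
P1→{A,B} P2→{P,Q}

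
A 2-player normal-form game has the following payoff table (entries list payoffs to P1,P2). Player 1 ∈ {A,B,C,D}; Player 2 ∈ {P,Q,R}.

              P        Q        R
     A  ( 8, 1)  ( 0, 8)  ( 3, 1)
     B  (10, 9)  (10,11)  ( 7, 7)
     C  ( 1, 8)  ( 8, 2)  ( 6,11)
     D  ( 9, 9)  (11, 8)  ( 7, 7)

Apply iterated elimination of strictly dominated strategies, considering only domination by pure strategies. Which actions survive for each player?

P1 drop A (B beats it: P:10>8 Q:10>0 R:7>3)
P1 drop C (B beats it: P:10>1 Q:10>8 R:7>6)
P2 drop R (P beats it: B:9>7 D:9>7)
P1→{B,D} P2→{P,Q}

IESDS → P1:{B,D} P2:{P,Q}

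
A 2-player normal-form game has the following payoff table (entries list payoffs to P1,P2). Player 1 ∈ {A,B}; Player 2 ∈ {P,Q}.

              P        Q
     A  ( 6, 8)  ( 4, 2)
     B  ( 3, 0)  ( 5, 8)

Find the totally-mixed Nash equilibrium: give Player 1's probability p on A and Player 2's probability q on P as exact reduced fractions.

p=4/7, q=1/4

P1 indiff ⇒ q·6+(1-q)·4 = q·3+(1-q)·5 ⇒ q(3) = (1-q)(1) ⇒ q = 1/4
P2 indiff ⇒ p·8+(1-p)·0 = p·2+(1-p)·8 ⇒ p(6) = (1-p)(8) ⇒ p = 4/7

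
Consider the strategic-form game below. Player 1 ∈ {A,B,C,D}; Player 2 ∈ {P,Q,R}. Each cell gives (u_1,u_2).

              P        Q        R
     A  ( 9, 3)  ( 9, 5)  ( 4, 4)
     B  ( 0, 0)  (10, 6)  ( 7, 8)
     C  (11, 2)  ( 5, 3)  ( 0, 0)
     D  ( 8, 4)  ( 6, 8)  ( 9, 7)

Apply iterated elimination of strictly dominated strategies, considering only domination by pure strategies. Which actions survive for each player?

P2 drop P (Q beats it: A:5>3 B:6>0 C:3>2 D:8>4)
P1 drop A (B beats it: Q:10>9 R:7>4)
P1 drop C (B beats it: Q:10>5 R:7>0)
P1→{B,D} P2→{Q,R}

Remaining: P1:{B,D} P2:{Q,R}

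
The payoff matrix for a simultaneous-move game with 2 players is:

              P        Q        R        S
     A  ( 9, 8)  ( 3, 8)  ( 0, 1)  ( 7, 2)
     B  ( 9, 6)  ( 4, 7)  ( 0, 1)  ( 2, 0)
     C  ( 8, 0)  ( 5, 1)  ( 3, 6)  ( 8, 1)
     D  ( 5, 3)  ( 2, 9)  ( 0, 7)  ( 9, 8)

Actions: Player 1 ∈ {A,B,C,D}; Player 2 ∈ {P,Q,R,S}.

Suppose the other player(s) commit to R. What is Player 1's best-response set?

u_1(A vs R) = 0
u_1(B vs R) = 0
u_1(C vs R) = 3
u_1(D vs R) = 0
max payoff 3 at {C}

argmax u_1 = {C}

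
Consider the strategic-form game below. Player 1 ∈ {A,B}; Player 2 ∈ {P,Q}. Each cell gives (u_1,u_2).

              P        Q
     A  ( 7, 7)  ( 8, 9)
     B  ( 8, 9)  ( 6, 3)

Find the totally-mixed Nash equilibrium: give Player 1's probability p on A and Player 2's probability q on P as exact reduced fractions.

p=3/4, q=2/3

P1 indiff ⇒ q·7+(1-q)·8 = q·8+(1-q)·6 ⇒ q(-1) = (1-q)(-2) ⇒ q = 2/3
P2 indiff ⇒ p·7+(1-p)·9 = p·9+(1-p)·3 ⇒ p(-2) = (1-p)(-6) ⇒ p = 3/4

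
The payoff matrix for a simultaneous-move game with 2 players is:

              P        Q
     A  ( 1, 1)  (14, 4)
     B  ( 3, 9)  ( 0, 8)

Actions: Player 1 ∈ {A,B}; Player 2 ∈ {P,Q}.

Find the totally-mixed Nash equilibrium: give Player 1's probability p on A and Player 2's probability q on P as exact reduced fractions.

(p,q) = (1/4, 7/8)

P1 indiff ⇒ q·1+(1-q)·14 = q·3+(1-q)·0 ⇒ q(-2) = (1-q)(-14) ⇒ q = 7/8
P2 indiff ⇒ p·1+(1-p)·9 = p·4+(1-p)·8 ⇒ p(-3) = (1-p)(-1) ⇒ p = 1/4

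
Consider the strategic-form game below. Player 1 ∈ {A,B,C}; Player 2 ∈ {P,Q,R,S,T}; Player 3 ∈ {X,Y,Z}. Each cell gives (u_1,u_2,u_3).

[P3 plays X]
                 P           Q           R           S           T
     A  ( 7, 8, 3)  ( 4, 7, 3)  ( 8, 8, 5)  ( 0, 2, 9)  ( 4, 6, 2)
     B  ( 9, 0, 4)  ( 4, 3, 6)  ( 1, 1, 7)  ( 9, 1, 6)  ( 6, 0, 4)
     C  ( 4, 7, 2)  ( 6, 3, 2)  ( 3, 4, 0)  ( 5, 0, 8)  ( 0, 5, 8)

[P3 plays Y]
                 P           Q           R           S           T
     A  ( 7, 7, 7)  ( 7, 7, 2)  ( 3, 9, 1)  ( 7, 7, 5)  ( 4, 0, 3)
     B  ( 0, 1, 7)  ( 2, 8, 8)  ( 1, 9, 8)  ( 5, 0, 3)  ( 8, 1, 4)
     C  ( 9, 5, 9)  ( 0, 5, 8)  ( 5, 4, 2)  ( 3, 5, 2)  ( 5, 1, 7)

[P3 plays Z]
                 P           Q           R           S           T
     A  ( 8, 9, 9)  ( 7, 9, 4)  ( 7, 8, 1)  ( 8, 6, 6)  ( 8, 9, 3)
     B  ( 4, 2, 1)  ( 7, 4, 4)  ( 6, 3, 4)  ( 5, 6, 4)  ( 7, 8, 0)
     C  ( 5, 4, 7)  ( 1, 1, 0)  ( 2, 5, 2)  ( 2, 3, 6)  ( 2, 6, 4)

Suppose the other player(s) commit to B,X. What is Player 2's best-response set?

P2 best: {Q}

u_2(P vs B,X) = 0
u_2(Q vs B,X) = 3
u_2(R vs B,X) = 1
u_2(S vs B,X) = 1
u_2(T vs B,X) = 0
max payoff 3 at {Q}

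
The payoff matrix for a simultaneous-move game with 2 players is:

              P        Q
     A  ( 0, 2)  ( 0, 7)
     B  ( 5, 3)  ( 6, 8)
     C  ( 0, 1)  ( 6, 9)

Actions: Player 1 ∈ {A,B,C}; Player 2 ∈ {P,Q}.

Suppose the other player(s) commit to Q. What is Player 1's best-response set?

u_1(A vs Q) = 0
u_1(B vs Q) = 6
u_1(C vs Q) = 6
max payoff 6 at {B,C}

BR_1 = {B,C}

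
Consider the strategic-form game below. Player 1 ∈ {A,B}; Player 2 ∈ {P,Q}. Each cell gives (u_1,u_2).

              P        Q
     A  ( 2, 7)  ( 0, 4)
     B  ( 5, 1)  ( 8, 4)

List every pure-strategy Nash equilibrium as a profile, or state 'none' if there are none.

(A,P): not NE [P1→B gives 5>2]
(A,Q): not NE [P1→B gives 8>0; P2→P gives 7>4]
(B,P): not NE [P2→Q gives 4>1]
(B,Q): NE

PSNE = {(B,Q)}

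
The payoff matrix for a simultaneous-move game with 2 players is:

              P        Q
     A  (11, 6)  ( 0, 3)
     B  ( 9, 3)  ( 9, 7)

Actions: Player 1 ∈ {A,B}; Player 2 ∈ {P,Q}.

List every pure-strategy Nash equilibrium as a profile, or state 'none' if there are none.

PSNE = {(A,P), (B,Q)}

(A,P): NE
(A,Q): not NE [P1→B gives 9>0; P2→P gives 6>3]
(B,P): not NE [P1→A gives 11>9; P2→Q gives 7>3]
(B,Q): NE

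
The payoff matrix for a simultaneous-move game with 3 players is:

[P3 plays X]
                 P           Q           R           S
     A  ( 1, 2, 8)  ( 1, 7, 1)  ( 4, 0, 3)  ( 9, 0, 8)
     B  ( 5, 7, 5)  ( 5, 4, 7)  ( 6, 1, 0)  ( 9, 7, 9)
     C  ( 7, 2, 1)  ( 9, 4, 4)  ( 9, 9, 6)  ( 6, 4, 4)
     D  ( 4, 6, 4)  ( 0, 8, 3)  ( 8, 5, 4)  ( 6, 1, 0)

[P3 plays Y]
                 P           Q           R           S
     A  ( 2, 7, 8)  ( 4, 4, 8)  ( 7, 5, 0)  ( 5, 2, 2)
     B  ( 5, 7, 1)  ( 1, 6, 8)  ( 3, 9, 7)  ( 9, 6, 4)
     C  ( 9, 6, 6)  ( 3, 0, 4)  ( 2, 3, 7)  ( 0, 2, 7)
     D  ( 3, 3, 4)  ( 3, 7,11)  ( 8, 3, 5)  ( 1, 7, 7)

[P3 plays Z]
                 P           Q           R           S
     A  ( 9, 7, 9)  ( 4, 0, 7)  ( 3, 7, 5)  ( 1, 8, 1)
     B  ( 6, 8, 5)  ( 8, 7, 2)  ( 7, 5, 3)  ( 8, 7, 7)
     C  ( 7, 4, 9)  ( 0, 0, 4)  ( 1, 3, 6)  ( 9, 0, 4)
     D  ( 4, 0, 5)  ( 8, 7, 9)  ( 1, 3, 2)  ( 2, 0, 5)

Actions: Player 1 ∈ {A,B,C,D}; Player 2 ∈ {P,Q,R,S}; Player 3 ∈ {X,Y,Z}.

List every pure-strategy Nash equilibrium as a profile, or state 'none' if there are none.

(A,P,X): not NE [P1→C gives 7>1; P2→Q gives 7>2; P3→Z gives 9>8]
(A,P,Y): not NE [P1→C gives 9>2; P3→Z gives 9>8]
(A,P,Z): not NE [P2→S gives 8>7]
(A,Q,X): not NE [P1→C gives 9>1; P3→Y gives 8>1]
(A,Q,Y): not NE [P2→P gives 7>4]
(A,Q,Z): not NE [P1→D gives 8>4; P2→S gives 8>0; P3→Y gives 8>7]
(A,R,X): not NE [P1→C gives 9>4; P2→Q gives 7>0; P3→Z gives 5>3]
(A,R,Y): not NE [P1→D gives 8>7; P2→P gives 7>5; P3→Z gives 5>0]
(A,R,Z): not NE [P1→B gives 7>3; P2→S gives 8>7]
(A,S,X): not NE [P2→Q gives 7>0]
(A,S,Y): not NE [P1→B gives 9>5; P2→P gives 7>2; P3→X gives 8>2]
(A,S,Z): not NE [P1→C gives 9>1; P3→X gives 8>1]
(B,P,X): not NE [P1→C gives 7>5]
(B,P,Y): not NE [P1→C gives 9>5; P2→R gives 9>7; P3→Z gives 5>1]
(B,P,Z): not NE [P1→A gives 9>6]
(B,Q,X): not NE [P1→C gives 9>5; P2→S gives 7>4; P3→Y gives 8>7]
(B,Q,Y): not NE [P1→A gives 4>1; P2→R gives 9>6]
(B,Q,Z): not NE [P2→P gives 8>7; P3→Y gives 8>2]
(B,R,X): not NE [P1→C gives 9>6; P2→S gives 7>1; P3→Y gives 7>0]
(B,R,Y): not NE [P1→D gives 8>3]
(B,R,Z): not NE [P2→P gives 8>5; P3→Y gives 7>3]
(B,S,X): NE
(B,S,Y): not NE [P2→R gives 9>6; P3→X gives 9>4]
(B,S,Z): not NE [P1→C gives 9>8; P2→P gives 8>7; P3→X gives 9>7]
(C,P,X): not NE [P2→R gives 9>2; P3→Z gives 9>1]
(C,P,Y): not NE [P3→Z gives 9>6]
(C,P,Z): not NE [P1→A gives 9>7]
(C,Q,X): not NE [P2→R gives 9>4]
(C,Q,Y): not NE [P1→A gives 4>3; P2→P gives 6>0]
(C,Q,Z): not NE [P1→D gives 8>0; P2→P gives 4>0]
(C,R,X): not NE [P3→Y gives 7>6]
(C,R,Y): not NE [P1→D gives 8>2; P2→P gives 6>3]
(C,R,Z): not NE [P1→B gives 7>1; P2→P gives 4>3; P3→Y gives 7>6]
(C,S,X): not NE [P1→B gives 9>6; P2→R gives 9>4; P3→Y gives 7>4]
(C,S,Y): not NE [P1→B gives 9>0; P2→P gives 6>2]
(C,S,Z): not NE [P2→P gives 4>0; P3→Y gives 7>4]
(D,P,X): not NE [P1→C gives 7>4; P2→Q gives 8>6; P3→Z gives 5>4]
(D,P,Y): not NE [P1→C gives 9>3; P2→S gives 7>3; P3→Z gives 5>4]
(D,P,Z): not NE [P1→A gives 9>4; P2→Q gives 7>0]
(D,Q,X): not NE [P1→C gives 9>0; P3→Y gives 11>3]
(D,Q,Y): not NE [P1→A gives 4>3]
(D,Q,Z): not NE [P3→Y gives 11>9]
(D,R,X): not NE [P1→C gives 9>8; P2→Q gives 8>5; P3→Y gives 5>4]
(D,R,Y): not NE [P2→S gives 7>3]
(D,R,Z): not NE [P1→B gives 7>1; P2→Q gives 7>3; P3→Y gives 5>2]
(D,S,X): not NE [P1→B gives 9>6; P2→Q gives 8>1; P3→Y gives 7>0]
(D,S,Y): not NE [P1→B gives 9>1]
(D,S,Z): not NE [P1→C gives 9>2; P2→Q gives 7>0; P3→Y gives 7>5]

NE set: (B,S,X)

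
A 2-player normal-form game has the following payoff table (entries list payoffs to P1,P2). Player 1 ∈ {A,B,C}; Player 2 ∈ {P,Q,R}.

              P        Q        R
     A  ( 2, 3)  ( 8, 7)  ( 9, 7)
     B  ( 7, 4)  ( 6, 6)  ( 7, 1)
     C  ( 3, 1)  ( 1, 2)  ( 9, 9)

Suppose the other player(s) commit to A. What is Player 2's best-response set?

BR_2 = {Q,R}

u_2(P vs A) = 3
u_2(Q vs A) = 7
u_2(R vs A) = 7
max payoff 7 at {Q,R}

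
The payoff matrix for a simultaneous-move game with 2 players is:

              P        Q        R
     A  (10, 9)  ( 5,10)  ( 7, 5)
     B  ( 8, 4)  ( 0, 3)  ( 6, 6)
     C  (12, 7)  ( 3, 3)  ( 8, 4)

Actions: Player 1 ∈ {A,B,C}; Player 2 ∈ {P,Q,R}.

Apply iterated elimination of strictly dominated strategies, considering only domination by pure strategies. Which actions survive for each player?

P1 drop B (A beats it: P:10>8 Q:5>0 R:7>6)
P2 drop R (P beats it: A:9>5 C:7>4)
P1→{A,C} P2→{P,Q}

Survivors P1:{A,C} P2:{P,Q}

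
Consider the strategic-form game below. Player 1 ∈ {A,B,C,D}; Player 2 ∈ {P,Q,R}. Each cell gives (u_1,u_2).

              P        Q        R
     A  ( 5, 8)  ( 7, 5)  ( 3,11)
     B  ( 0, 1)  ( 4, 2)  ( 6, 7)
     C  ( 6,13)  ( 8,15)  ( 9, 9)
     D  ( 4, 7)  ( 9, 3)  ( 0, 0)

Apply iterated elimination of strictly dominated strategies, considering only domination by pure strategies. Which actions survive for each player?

P1 drop A (C beats it: P:6>5 Q:8>7 R:9>3)
P1 drop B (C beats it: P:6>0 Q:8>4 R:9>6)
P2 drop R (P beats it: C:13>9 D:7>0)
P1→{C,D} P2→{P,Q}

IESDS → P1:{C,D} P2:{P,Q}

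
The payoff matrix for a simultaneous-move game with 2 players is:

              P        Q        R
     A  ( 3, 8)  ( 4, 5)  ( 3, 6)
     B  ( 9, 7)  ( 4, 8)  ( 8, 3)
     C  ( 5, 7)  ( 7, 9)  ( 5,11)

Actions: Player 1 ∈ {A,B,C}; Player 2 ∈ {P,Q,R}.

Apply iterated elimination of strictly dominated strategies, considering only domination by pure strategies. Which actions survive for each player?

IESDS → P1:{B,C} P2:{Q,R}

P1 drop A (C beats it: P:5>3 Q:7>4 R:5>3)
P2 drop P (Q beats it: B:8>7 C:9>7)
P1→{B,C} P2→{Q,R}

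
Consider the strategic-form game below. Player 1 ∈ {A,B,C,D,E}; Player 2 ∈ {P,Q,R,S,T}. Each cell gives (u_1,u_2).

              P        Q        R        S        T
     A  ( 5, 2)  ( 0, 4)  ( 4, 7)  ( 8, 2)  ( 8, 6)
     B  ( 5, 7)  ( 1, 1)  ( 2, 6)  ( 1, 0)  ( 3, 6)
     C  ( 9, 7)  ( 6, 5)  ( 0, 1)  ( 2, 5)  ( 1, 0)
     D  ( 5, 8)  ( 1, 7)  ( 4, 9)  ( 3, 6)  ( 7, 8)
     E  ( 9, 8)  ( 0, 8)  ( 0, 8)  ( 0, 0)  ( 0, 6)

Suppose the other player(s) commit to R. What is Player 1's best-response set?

BR_1 = {A,D}

u_1(A vs R) = 4
u_1(B vs R) = 2
u_1(C vs R) = 0
u_1(D vs R) = 4
u_1(E vs R) = 0
max payoff 4 at {A,D}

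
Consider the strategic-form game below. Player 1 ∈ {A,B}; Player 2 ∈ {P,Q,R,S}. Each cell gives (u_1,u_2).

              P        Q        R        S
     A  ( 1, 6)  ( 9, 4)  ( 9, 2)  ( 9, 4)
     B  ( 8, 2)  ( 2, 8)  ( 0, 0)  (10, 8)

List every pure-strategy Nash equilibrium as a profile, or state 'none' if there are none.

NE set: (B,S)

(A,P): not NE [P1→B gives 8>1]
(A,Q): not NE [P2→P gives 6>4]
(A,R): not NE [P2→P gives 6>2]
(A,S): not NE [P1→B gives 10>9; P2→P gives 6>4]
(B,P): not NE [P2→S gives 8>2]
(B,Q): not NE [P1→A gives 9>2]
(B,R): not NE [P1→A gives 9>0; P2→S gives 8>0]
(B,S): NE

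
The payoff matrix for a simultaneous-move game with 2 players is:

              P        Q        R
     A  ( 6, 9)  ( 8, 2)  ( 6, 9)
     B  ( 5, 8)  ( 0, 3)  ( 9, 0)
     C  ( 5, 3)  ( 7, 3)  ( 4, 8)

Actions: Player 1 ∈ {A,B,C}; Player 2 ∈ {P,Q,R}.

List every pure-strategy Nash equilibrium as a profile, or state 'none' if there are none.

NE set: (A,P)

(A,P): NE
(A,Q): not NE [P2→R gives 9>2]
(A,R): not NE [P1→B gives 9>6]
(B,P): not NE [P1→A gives 6>5]
(B,Q): not NE [P1→A gives 8>0; P2→P gives 8>3]
(B,R): not NE [P2→P gives 8>0]
(C,P): not NE [P1→A gives 6>5; P2→R gives 8>3]
(C,Q): not NE [P1→A gives 8>7; P2→R gives 8>3]
(C,R): not NE [P1→B gives 9>4]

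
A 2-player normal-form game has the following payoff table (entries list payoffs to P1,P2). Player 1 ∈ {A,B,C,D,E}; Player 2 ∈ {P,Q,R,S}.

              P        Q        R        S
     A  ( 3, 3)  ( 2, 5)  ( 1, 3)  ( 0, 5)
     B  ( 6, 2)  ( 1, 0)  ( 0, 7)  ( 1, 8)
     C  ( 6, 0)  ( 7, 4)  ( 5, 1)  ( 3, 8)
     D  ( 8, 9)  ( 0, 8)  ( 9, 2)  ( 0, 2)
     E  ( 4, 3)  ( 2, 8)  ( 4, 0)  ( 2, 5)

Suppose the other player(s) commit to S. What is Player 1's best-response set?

argmax u_1 = {C}

u_1(A vs S) = 0
u_1(B vs S) = 1
u_1(C vs S) = 3
u_1(D vs S) = 0
u_1(E vs S) = 2
max payoff 3 at {C}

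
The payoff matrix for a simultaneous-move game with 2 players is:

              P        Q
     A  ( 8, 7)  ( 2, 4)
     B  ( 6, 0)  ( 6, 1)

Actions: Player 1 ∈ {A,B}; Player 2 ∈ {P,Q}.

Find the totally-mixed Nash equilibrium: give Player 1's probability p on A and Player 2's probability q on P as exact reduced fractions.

P1 indiff ⇒ q·8+(1-q)·2 = q·6+(1-q)·6 ⇒ q(2) = (1-q)(4) ⇒ q = 2/3
P2 indiff ⇒ p·7+(1-p)·0 = p·4+(1-p)·1 ⇒ p(3) = (1-p)(1) ⇒ p = 1/4

P1 mixes 1/4 on A; P2 mixes 2/3 on P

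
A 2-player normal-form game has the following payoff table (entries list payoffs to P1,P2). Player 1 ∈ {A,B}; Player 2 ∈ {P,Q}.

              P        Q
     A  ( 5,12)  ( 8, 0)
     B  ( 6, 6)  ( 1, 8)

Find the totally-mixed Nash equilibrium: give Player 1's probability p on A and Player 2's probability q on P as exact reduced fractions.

P1 indiff ⇒ q·5+(1-q)·8 = q·6+(1-q)·1 ⇒ q(-1) = (1-q)(-7) ⇒ q = 7/8
P2 indiff ⇒ p·12+(1-p)·6 = p·0+(1-p)·8 ⇒ p(12) = (1-p)(2) ⇒ p = 1/7

P1 mixes 1/7 on A; P2 mixes 7/8 on P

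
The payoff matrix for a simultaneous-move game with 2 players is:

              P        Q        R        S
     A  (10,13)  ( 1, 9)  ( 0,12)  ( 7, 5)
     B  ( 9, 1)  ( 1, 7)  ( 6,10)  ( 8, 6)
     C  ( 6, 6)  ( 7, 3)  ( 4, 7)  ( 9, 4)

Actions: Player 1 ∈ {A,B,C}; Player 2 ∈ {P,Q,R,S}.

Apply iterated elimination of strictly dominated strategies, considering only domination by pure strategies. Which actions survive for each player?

Remaining: P1:{A,B} P2:{P,R}

P2 drop Q (R beats it: A:12>9 B:10>7 C:7>3)
P2 drop S (R beats it: A:12>5 B:10>6 C:7>4)
P1 drop C (B beats it: P:9>6 R:6>4)
P1→{A,B} P2→{P,R}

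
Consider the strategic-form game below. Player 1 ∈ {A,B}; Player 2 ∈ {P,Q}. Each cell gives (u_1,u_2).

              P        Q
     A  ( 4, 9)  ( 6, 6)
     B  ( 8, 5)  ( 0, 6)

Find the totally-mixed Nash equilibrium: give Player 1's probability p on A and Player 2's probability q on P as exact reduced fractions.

P1 indiff ⇒ q·4+(1-q)·6 = q·8+(1-q)·0 ⇒ q(-4) = (1-q)(-6) ⇒ q = 3/5
P2 indiff ⇒ p·9+(1-p)·5 = p·6+(1-p)·6 ⇒ p(3) = (1-p)(1) ⇒ p = 1/4

P1 mixes 1/4 on A; P2 mixes 3/5 on P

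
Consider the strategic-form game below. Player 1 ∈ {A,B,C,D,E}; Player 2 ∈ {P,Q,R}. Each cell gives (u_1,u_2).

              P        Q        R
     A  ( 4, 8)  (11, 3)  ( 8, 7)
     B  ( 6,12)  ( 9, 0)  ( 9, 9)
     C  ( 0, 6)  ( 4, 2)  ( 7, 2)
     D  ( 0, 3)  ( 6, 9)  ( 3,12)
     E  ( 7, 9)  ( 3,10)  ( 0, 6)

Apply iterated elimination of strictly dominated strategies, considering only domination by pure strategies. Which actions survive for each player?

P1 drop C (A beats it: P:4>0 Q:11>4 R:8>7)
P1 drop D (A beats it: P:4>0 Q:11>6 R:8>3)
P2 drop R (P beats it: A:8>7 B:12>9 E:9>6)
P1→{A,B,E} P2→{P,Q}

IESDS → P1:{A,B,E} P2:{P,Q}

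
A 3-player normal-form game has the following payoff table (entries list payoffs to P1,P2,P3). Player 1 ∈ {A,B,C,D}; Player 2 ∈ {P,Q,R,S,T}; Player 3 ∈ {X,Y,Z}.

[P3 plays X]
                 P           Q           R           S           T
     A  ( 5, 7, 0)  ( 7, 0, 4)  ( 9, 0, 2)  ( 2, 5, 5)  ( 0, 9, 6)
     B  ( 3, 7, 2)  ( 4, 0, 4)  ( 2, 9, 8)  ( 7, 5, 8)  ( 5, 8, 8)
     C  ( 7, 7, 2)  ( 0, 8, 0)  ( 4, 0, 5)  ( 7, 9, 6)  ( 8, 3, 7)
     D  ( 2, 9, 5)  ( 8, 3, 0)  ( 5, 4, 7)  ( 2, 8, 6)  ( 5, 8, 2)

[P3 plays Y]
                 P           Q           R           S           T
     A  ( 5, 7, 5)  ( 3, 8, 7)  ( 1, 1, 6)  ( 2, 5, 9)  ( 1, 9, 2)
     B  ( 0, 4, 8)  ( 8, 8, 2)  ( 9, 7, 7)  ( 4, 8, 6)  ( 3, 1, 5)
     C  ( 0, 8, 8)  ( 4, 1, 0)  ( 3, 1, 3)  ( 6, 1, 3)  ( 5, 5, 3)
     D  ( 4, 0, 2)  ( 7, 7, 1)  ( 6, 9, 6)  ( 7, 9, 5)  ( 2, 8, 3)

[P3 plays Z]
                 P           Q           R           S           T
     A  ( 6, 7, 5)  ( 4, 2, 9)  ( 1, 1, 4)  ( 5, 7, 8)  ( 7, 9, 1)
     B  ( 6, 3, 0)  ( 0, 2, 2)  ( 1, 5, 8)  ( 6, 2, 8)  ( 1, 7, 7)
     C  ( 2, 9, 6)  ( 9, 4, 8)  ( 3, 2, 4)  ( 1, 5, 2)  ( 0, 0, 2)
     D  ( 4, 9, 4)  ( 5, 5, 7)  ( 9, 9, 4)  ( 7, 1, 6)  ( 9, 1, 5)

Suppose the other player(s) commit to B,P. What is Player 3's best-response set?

argmax u_3 = {Y}

u_3(X vs B,P) = 2
u_3(Y vs B,P) = 8
u_3(Z vs B,P) = 0
max payoff 8 at {Y}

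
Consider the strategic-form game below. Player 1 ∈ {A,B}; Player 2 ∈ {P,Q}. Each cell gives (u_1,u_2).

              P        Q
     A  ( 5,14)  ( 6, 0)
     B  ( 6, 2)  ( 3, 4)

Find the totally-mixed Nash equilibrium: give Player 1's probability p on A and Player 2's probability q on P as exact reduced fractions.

p=1/8, q=3/4

P1 indiff ⇒ q·5+(1-q)·6 = q·6+(1-q)·3 ⇒ q(-1) = (1-q)(-3) ⇒ q = 3/4
P2 indiff ⇒ p·14+(1-p)·2 = p·0+(1-p)·4 ⇒ p(14) = (1-p)(2) ⇒ p = 1/8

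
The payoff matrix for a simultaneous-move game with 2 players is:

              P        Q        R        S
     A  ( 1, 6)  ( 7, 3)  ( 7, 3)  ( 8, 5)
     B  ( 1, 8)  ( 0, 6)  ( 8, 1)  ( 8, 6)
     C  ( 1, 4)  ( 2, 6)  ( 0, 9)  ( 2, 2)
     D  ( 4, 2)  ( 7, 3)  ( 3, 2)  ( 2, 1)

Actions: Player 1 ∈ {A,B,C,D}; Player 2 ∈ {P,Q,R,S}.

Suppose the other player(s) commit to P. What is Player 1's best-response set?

argmax u_1 = {D}

u_1(A vs P) = 1
u_1(B vs P) = 1
u_1(C vs P) = 1
u_1(D vs P) = 4
max payoff 4 at {D}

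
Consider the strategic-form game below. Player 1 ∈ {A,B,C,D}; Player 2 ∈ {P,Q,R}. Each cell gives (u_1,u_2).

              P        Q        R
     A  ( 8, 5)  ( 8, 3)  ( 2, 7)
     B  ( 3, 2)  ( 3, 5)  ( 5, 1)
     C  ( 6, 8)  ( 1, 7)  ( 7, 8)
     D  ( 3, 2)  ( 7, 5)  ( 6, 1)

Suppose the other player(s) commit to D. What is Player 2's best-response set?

u_2(P vs D) = 2
u_2(Q vs D) = 5
u_2(R vs D) = 1
max payoff 5 at {Q}

argmax u_2 = {Q}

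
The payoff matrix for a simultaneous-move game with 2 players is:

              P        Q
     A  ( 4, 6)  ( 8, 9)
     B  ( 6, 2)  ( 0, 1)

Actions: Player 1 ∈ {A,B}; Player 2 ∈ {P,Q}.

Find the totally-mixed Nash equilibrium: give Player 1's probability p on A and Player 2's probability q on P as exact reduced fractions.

P1 indiff ⇒ q·4+(1-q)·8 = q·6+(1-q)·0 ⇒ q(-2) = (1-q)(-8) ⇒ q = 4/5
P2 indiff ⇒ p·6+(1-p)·2 = p·9+(1-p)·1 ⇒ p(-3) = (1-p)(-1) ⇒ p = 1/4

P1 mixes 1/4 on A; P2 mixes 4/5 on P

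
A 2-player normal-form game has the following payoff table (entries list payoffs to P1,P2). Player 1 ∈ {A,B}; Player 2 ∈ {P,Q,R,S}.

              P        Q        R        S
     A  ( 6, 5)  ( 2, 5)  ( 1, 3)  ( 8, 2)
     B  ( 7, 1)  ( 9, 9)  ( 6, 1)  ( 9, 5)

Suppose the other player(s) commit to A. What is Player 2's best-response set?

u_2(P vs A) = 5
u_2(Q vs A) = 5
u_2(R vs A) = 3
u_2(S vs A) = 2
max payoff 5 at {P,Q}

P2 best: {P,Q}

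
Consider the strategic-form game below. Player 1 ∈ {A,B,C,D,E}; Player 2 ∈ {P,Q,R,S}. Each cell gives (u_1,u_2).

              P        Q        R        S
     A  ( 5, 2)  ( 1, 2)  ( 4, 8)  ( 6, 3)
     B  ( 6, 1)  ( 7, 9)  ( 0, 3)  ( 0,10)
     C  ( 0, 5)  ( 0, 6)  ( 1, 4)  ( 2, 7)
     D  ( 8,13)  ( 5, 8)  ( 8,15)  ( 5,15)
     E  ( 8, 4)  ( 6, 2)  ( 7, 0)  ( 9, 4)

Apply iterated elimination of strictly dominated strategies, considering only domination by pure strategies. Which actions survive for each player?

P1 drop A (E beats it: P:8>5 Q:6>1 R:7>4 S:9>6)
P1 drop C (D beats it: P:8>0 Q:5>0 R:8>1 S:5>2)
P2 drop Q (S beats it: B:10>9 D:15>8 E:4>2)
P1 drop B (D beats it: P:8>6 R:8>0 S:5>0)
P1→{D,E} P2→{P,R,S}

Remaining: P1:{D,E} P2:{P,R,S}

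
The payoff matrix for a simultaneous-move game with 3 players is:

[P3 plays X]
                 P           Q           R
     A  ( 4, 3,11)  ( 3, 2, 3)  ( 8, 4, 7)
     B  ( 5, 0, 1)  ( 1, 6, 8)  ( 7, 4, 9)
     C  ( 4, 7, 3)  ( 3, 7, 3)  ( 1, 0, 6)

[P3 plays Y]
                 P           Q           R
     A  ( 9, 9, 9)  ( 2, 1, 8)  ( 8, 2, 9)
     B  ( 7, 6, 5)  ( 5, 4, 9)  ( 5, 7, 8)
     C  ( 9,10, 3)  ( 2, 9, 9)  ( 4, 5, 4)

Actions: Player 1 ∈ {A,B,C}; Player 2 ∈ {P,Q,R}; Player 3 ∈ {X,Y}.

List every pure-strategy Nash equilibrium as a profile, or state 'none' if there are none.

Nash profiles: (C,P,Y)

(A,P,X): not NE [P1→B gives 5>4; P2→R gives 4>3]
(A,P,Y): not NE [P3→X gives 11>9]
(A,Q,X): not NE [P2→R gives 4>2; P3→Y gives 8>3]
(A,Q,Y): not NE [P1→B gives 5>2; P2→P gives 9>1]
(A,R,X): not NE [P3→Y gives 9>7]
(A,R,Y): not NE [P2→P gives 9>2]
(B,P,X): not NE [P2→Q gives 6>0; P3→Y gives 5>1]
(B,P,Y): not NE [P1→C gives 9>7; P2→R gives 7>6]
(B,Q,X): not NE [P1→C gives 3>1; P3→Y gives 9>8]
(B,Q,Y): not NE [P2→R gives 7>4]
(B,R,X): not NE [P1→A gives 8>7; P2→Q gives 6>4]
(B,R,Y): not NE [P1→A gives 8>5; P3→X gives 9>8]
(C,P,X): not NE [P1→B gives 5>4]
(C,P,Y): NE
(C,Q,X): not NE [P3→Y gives 9>3]
(C,Q,Y): not NE [P1→B gives 5>2; P2→P gives 10>9]
(C,R,X): not NE [P1→A gives 8>1; P2→Q gives 7>0]
(C,R,Y): not NE [P1→A gives 8>4; P2→P gives 10>5; P3→X gives 6>4]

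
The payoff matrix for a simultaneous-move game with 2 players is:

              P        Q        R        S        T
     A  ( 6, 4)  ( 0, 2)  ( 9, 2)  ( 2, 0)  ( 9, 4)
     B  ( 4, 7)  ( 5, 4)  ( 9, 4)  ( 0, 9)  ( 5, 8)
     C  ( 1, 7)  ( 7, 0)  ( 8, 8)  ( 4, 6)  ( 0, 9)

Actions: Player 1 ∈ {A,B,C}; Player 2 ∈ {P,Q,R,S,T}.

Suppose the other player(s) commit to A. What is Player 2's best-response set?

argmax u_2 = {P,T}

u_2(P vs A) = 4
u_2(Q vs A) = 2
u_2(R vs A) = 2
u_2(S vs A) = 0
u_2(T vs A) = 4
max payoff 4 at {P,T}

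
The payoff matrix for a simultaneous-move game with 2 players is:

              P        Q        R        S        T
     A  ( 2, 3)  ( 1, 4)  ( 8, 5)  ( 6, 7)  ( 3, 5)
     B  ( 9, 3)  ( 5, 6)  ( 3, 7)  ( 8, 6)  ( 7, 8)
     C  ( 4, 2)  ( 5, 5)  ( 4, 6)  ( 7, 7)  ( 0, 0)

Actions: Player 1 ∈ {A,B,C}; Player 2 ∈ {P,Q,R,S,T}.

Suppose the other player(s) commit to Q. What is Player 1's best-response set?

u_1(A vs Q) = 1
u_1(B vs Q) = 5
u_1(C vs Q) = 5
max payoff 5 at {B,C}

BR_1 = {B,C}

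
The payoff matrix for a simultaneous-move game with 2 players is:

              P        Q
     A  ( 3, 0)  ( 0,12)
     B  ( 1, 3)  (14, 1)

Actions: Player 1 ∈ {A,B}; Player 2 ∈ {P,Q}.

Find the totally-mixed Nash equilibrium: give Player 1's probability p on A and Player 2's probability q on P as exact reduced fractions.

P1 indiff ⇒ q·3+(1-q)·0 = q·1+(1-q)·14 ⇒ q(2) = (1-q)(14) ⇒ q = 7/8
P2 indiff ⇒ p·0+(1-p)·3 = p·12+(1-p)·1 ⇒ p(-12) = (1-p)(-2) ⇒ p = 1/7

(p,q) = (1/7, 7/8)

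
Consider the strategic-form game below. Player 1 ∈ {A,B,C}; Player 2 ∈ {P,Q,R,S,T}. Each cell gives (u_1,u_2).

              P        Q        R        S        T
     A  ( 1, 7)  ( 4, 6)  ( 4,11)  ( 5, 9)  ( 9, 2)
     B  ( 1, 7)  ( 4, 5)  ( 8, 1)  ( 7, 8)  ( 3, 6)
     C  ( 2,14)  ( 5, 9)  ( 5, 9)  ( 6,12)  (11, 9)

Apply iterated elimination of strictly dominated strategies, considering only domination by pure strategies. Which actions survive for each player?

P1 drop A (C beats it: P:2>1 Q:5>4 R:5>4 S:6>5 T:11>9)
P2 drop Q (P beats it: B:7>5 C:14>9)
P2 drop R (P beats it: B:7>1 C:14>9)
P2 drop T (P beats it: B:7>6 C:14>9)
P1→{B,C} P2→{P,S}

Survivors P1:{B,C} P2:{P,S}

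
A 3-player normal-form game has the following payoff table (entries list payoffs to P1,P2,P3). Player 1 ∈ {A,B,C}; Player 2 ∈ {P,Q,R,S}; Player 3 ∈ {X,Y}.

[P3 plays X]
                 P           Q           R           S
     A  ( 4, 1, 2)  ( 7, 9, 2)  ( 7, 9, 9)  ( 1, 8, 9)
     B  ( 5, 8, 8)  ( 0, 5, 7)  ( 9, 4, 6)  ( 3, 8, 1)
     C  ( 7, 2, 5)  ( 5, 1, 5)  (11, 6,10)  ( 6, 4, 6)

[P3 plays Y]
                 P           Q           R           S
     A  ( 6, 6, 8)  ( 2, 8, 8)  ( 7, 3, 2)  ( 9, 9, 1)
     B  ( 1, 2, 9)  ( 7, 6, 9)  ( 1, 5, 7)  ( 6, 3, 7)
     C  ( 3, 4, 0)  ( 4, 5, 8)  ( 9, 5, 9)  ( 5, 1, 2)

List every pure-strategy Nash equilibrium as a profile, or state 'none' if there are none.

PSNE = {(B,Q,Y), (C,R,X)}

(A,P,X): not NE [P1→C gives 7>4; P2→R gives 9>1; P3→Y gives 8>2]
(A,P,Y): not NE [P2→S gives 9>6]
(A,Q,X): not NE [P3→Y gives 8>2]
(A,Q,Y): not NE [P1→B gives 7>2; P2→S gives 9>8]
(A,R,X): not NE [P1→C gives 11>7]
(A,R,Y): not NE [P1→C gives 9>7; P2→S gives 9>3; P3→X gives 9>2]
(A,S,X): not NE [P1→C gives 6>1; P2→R gives 9>8]
(A,S,Y): not NE [P3→X gives 9>1]
(B,P,X): not NE [P1→C gives 7>5; P3→Y gives 9>8]
(B,P,Y): not NE [P1→A gives 6>1; P2→Q gives 6>2]
(B,Q,X): not NE [P1→A gives 7>0; P2→S gives 8>5; P3→Y gives 9>7]
(B,Q,Y): NE
(B,R,X): not NE [P1→C gives 11>9; P2→S gives 8>4; P3→Y gives 7>6]
(B,R,Y): not NE [P1→C gives 9>1; P2→Q gives 6>5]
(B,S,X): not NE [P1→C gives 6>3; P3→Y gives 7>1]
(B,S,Y): not NE [P1→A gives 9>6; P2→Q gives 6>3]
(C,P,X): not NE [P2→R gives 6>2]
(C,P,Y): not NE [P1→A gives 6>3; P2→R gives 5>4; P3→X gives 5>0]
(C,Q,X): not NE [P1→A gives 7>5; P2→R gives 6>1; P3→Y gives 8>5]
(C,Q,Y): not NE [P1→B gives 7>4]
(C,R,X): NE
(C,R,Y): not NE [P3→X gives 10>9]
(C,S,X): not NE [P2→R gives 6>4]
(C,S,Y): not NE [P1→A gives 9>5; P2→R gives 5>1; P3→X gives 6>2]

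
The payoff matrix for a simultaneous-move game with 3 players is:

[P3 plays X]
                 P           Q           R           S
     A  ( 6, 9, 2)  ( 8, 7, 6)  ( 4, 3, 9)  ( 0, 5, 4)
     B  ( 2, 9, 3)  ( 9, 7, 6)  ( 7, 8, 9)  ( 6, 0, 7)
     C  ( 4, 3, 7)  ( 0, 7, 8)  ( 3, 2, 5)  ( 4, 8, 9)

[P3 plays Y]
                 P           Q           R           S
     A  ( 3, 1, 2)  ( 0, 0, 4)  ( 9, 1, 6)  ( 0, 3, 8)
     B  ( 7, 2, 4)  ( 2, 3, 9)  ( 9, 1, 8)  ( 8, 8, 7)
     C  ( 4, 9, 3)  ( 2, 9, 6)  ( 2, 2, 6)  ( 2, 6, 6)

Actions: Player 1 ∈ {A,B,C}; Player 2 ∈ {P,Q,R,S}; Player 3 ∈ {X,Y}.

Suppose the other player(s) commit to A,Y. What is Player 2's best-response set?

P2 best: {S}

u_2(P vs A,Y) = 1
u_2(Q vs A,Y) = 0
u_2(R vs A,Y) = 1
u_2(S vs A,Y) = 3
max payoff 3 at {S}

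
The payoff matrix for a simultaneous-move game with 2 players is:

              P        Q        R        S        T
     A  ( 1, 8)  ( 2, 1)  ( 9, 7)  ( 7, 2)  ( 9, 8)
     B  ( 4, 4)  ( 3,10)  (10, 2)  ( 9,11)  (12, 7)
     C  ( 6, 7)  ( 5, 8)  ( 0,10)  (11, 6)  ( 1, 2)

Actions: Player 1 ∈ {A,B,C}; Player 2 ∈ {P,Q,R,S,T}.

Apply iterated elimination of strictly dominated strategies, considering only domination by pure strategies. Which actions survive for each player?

P1 drop A (B beats it: P:4>1 Q:3>2 R:10>9 S:9>7 T:12>9)
P2 drop P (Q beats it: B:10>4 C:8>7)
P2 drop T (Q beats it: B:10>7 C:8>2)
P1→{B,C} P2→{Q,R,S}

Survivors P1:{B,C} P2:{Q,R,S}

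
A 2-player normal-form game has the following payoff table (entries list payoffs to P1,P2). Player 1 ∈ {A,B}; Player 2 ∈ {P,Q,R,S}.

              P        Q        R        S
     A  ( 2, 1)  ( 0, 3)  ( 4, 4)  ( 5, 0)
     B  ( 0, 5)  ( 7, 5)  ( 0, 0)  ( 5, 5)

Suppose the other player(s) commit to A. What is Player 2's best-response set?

argmax u_2 = {R}

u_2(P vs A) = 1
u_2(Q vs A) = 3
u_2(R vs A) = 4
u_2(S vs A) = 0
max payoff 4 at {R}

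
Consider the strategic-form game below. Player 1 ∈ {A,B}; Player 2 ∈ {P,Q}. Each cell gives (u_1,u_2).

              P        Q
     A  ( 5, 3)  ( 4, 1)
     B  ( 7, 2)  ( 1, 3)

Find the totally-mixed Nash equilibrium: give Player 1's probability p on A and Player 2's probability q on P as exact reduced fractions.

P1 indiff ⇒ q·5+(1-q)·4 = q·7+(1-q)·1 ⇒ q(-2) = (1-q)(-3) ⇒ q = 3/5
P2 indiff ⇒ p·3+(1-p)·2 = p·1+(1-p)·3 ⇒ p(2) = (1-p)(1) ⇒ p = 1/3

(p,q) = (1/3, 3/5)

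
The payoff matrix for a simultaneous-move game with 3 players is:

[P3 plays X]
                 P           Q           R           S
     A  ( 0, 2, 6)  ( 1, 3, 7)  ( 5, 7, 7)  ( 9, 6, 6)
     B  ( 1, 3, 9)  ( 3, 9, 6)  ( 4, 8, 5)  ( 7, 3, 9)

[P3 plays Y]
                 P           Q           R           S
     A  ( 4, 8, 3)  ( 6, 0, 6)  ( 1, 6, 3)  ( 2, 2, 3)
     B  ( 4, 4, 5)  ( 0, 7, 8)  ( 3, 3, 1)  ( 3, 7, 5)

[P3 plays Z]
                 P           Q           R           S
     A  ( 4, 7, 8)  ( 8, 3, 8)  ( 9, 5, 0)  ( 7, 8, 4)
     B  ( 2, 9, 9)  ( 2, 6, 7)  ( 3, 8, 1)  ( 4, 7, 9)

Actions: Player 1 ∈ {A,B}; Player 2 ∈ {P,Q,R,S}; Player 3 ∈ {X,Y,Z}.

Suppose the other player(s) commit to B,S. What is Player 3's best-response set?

argmax u_3 = {X,Z}

u_3(X vs B,S) = 9
u_3(Y vs B,S) = 5
u_3(Z vs B,S) = 9
max payoff 9 at {X,Z}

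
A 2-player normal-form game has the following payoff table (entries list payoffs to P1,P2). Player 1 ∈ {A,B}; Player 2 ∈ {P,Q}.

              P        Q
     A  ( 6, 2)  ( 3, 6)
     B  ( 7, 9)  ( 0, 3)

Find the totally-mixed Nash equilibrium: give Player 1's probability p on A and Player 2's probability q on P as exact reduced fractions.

(p,q) = (3/5, 3/4)

P1 indiff ⇒ q·6+(1-q)·3 = q·7+(1-q)·0 ⇒ q(-1) = (1-q)(-3) ⇒ q = 3/4
P2 indiff ⇒ p·2+(1-p)·9 = p·6+(1-p)·3 ⇒ p(-4) = (1-p)(-6) ⇒ p = 3/5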